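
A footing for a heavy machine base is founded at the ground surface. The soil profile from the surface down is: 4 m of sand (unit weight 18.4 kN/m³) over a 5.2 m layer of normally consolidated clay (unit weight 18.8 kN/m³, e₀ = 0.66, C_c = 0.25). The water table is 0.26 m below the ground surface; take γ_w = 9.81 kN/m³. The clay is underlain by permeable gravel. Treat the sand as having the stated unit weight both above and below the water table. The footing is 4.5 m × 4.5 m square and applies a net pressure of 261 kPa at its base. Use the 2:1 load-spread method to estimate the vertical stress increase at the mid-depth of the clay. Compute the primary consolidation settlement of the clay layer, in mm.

Mid-depth of clay below the ground surface: z = 4 + 5.2/2 = 6.6 m.
Total vertical stress at mid-clay: σ_v = 18.4×4 + 18.8×2.6 = 122.48 kPa.
Pore pressure: u = 9.81×(6.6 − 0.26) = 62.195 kPa.
Initial effective stress: σ'_0 = σ_v − u = 122.48 − 62.195 = 60.285 kPa.
Stress increase at mid-clay by the 2:1 spreading method:
Δσ = qBL/((B+z)(L+z)) = 261×4.5×4.5/((4.5+6.6)(4.5+6.6)) = 42.896 kPa
Final effective stress: σ'_f = σ'_0 + Δσ = 60.285 + 42.896 = 103.18 kPa.
Normally consolidated clay, so the full stress increment lies on the virgin compression line:
S_c = C_c·H/(1+e₀)·log₁₀(σ'_f/σ'_0) = 0.25×5.2/(1+0.66)×log₁₀(103.18/60.285)
    = 0.78313 × 0.23339 = 0.1828 m

S_c ≈ 183 mm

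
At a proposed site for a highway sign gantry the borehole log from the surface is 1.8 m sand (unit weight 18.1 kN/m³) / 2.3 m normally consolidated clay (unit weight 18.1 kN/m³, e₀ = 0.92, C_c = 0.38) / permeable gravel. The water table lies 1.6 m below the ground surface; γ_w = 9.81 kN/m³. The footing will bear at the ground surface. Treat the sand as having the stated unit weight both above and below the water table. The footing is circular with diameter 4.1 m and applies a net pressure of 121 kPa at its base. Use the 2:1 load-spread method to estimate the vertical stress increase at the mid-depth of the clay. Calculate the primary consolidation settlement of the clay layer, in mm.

Mid-depth of clay below the ground surface: z = 1.8 + 2.3/2 = 2.95 m.
Total vertical stress at mid-clay: σ_v = 18.1×1.8 + 18.1×1.15 = 53.395 kPa.
Pore pressure: u = 9.81×(2.95 − 1.6) = 13.244 kPa.
Initial effective stress: σ'_0 = σ_v − u = 53.395 − 13.244 = 40.151 kPa.
Stress increase at mid-clay by the 2:1 spreading method:
Δσ ≈ qD²/(D+z)² = 121×4.1²/(4.1+2.95)² = 40.924 kPa
Final effective stress: σ'_f = σ'_0 + Δσ = 40.151 + 40.924 = 81.075 kPa.
Normally consolidated clay, so the full stress increment lies on the virgin compression line:
S_c = C_c·H/(1+e₀)·log₁₀(σ'_f/σ'_0) = 0.38×2.3/(1+0.92)×log₁₀(81.075/40.151)
    = 0.45521 × 0.30519 = 0.1389 m

S_c ≈ 139 mm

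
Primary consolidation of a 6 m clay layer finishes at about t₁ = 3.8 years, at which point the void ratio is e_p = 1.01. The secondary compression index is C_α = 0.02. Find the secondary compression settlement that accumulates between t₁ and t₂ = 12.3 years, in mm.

S_s ≈ 30.5 mm

Secondary compression: S_s = C_α·H/(1+e_p)·log₁₀(t₂/t₁)
S_s = 0.02×6/(1+1.01)×log₁₀(12.3/3.8)
    = 0.0597 × 0.5101 = 0.03046 m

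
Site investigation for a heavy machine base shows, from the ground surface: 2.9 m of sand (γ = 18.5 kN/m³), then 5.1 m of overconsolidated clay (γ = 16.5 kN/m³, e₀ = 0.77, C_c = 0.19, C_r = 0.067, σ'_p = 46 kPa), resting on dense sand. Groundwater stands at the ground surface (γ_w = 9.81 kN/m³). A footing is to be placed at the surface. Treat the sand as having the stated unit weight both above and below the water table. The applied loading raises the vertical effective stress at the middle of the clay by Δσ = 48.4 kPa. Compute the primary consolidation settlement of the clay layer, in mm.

S_c ≈ 168 mm

Mid-depth of clay below the ground surface: z = 2.9 + 5.1/2 = 5.45 m.
Total vertical stress at mid-clay: σ_v = 18.5×2.9 + 16.5×2.55 = 95.725 kPa.
Pore pressure: u = 9.81×(5.45 − 0) = 53.465 kPa.
Initial effective stress: σ'_0 = σ_v − u = 95.725 − 53.465 = 42.26 kPa.
Final effective stress: σ'_f = 42.26 + 48.4 = 90.66 kPa.
σ'_f = 90.66 > σ'_p = 46 kPa, so the stress path crosses the preconsolidation pressure — recompression up to σ'_p, then virgin compression beyond:
S_c = H/(1+e₀)·[C_r·log₁₀(σ'_p/σ'_0) + C_c·log₁₀(σ'_f/σ'_p)]
    = 5.1/1.77 × [0.067×log₁₀(46/42.26) + 0.19×log₁₀(90.66/46)]
    = 2.8814 × [0.0024675 + 0.055985] = 0.1684 m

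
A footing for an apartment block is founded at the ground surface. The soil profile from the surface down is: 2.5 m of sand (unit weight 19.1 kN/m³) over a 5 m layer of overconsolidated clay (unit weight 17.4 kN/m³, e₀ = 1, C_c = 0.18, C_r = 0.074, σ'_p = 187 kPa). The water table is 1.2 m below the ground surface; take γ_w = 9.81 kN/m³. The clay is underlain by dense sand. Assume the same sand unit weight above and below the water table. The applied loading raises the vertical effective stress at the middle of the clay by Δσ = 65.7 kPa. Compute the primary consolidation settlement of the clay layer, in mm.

Mid-depth of clay below the ground surface: z = 2.5 + 5/2 = 5 m.
Total vertical stress at mid-clay: σ_v = 19.1×2.5 + 17.4×2.5 = 91.25 kPa.
Pore pressure: u = 9.81×(5 − 1.2) = 37.278 kPa.
Initial effective stress: σ'_0 = σ_v − u = 91.25 − 37.278 = 53.972 kPa.
Final effective stress: σ'_f = 53.972 + 65.7 = 119.67 kPa.
σ'_f = 119.67 ≤ σ'_p = 187 kPa, so the clay remains overconsolidated and only the recompression index applies:
S_c = C_r·H/(1+e₀)·log₁₀(σ'_f/σ'_0) = 0.074×5/2×log₁₀(119.67/53.972)
    = 0.185 × 0.34582 = 0.06398 m

S_c ≈ 64 mm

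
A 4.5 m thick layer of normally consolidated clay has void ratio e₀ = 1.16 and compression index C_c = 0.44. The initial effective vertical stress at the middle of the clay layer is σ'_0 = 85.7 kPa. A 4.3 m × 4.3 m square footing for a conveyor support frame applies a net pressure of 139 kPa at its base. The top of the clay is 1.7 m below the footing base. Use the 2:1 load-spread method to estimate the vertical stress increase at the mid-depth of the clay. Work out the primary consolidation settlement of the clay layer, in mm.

Mid-depth of clay below the footing base: z = 1.7 + 4.5/2 = 3.95 m.
Stress increase at mid-clay by the 2:1 spreading method:
Δσ = qBL/((B+z)(L+z)) = 139×4.3×4.3/((4.3+3.95)(4.3+3.95)) = 37.761 kPa
Final effective stress: σ'_f = σ'_0 + Δσ = 85.7 + 37.761 = 123.46 kPa.
Normally consolidated clay, so the full stress increment lies on the virgin compression line:
S_c = C_c·H/(1+e₀)·log₁₀(σ'_f/σ'_0) = 0.44×4.5/(1+1.16)×log₁₀(123.46/85.7)
    = 0.91667 × 0.15855 = 0.1453 m

S_c ≈ 145 mm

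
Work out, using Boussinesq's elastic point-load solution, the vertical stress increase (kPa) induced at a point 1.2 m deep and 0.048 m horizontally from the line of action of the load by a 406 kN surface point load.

Δσ_z ≈ 134 kPa

Boussinesq vertical stress below a point load on an elastic half-space:
Δσ_z = 3P/(2πz²) · [1 + (r/z)²]^(−5/2)
r/z = 0.048/1.2 = 0.04; [1+(r/z)²]^(−5/2) = 0.99601.
Δσ_z = 3×406/(2π×1.2²) × 0.99601 = 134.62 × 0.99601 = 134.1 kPa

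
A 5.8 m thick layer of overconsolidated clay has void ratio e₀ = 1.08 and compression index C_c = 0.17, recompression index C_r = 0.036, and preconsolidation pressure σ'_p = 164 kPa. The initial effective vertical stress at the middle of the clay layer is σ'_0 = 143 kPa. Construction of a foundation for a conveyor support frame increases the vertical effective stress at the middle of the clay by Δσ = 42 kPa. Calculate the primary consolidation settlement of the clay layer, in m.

Final effective stress: σ'_f = 143 + 42 = 185 kPa.
σ'_f = 185 > σ'_p = 164 kPa, so the stress path crosses the preconsolidation pressure — recompression up to σ'_p, then virgin compression beyond:
S_c = H/(1+e₀)·[C_r·log₁₀(σ'_p/σ'_0) + C_c·log₁₀(σ'_f/σ'_p)]
    = 5.8/2.08 × [0.036×log₁₀(164/143) + 0.17×log₁₀(185/164)]
    = 2.7885 × [0.0021423 + 0.0088957] = 0.03078 m

S_c ≈ 0.0308 m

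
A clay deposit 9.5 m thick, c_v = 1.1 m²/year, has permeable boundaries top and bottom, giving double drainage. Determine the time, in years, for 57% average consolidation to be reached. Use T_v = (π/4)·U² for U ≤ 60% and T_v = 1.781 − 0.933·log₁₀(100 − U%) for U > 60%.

Drainage path length: H_d = H/2 = 4.75 m (double drainage).
U ≤ 60%: T_v = (π/4)·U² = (π/4)×0.57² = 0.25518.
t = T_v·H_d²/c_v = 0.25518×4.75²/1.1 = 5.234 years.

t ≈ 5.23 years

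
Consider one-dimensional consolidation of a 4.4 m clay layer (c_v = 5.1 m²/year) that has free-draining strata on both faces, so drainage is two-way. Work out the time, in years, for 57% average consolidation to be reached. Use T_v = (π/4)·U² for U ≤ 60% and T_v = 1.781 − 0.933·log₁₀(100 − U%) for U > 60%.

t ≈ 0.242 years

Drainage path length: H_d = H/2 = 2.2 m (double drainage).
U ≤ 60%: T_v = (π/4)·U² = (π/4)×0.57² = 0.25518.
t = T_v·H_d²/c_v = 0.25518×2.2²/5.1 = 0.2422 years.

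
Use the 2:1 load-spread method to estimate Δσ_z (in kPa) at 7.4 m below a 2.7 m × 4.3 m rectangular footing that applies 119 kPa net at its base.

By the 2:1 method the load spreads at 1 horizontal : 2 vertical, so at depth z the loaded area has grown by z in each plan dimension:
Δσ = qBL/((B+z)(L+z)) = 119×2.7×4.3/((2.7+7.4)(4.3+7.4)) = 11.692 kPa

Δσ_z ≈ 11.7 kPa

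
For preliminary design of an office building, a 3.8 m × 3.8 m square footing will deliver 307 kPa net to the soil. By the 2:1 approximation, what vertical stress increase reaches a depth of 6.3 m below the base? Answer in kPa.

Δσ_z ≈ 43.5 kPa

By the 2:1 method the load spreads at 1 horizontal : 2 vertical, so at depth z the loaded area has grown by z in each plan dimension:
Δσ = qBL/((B+z)(L+z)) = 307×3.8×3.8/((3.8+6.3)(3.8+6.3)) = 43.457 kPa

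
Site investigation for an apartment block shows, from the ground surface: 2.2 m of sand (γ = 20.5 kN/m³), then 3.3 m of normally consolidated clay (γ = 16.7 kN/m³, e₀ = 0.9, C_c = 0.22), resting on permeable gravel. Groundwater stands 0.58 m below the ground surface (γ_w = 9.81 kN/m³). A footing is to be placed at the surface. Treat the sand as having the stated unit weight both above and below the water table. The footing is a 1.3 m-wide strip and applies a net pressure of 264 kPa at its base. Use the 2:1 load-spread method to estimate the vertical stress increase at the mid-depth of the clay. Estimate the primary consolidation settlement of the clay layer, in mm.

Mid-depth of clay below the ground surface: z = 2.2 + 3.3/2 = 3.85 m.
Total vertical stress at mid-clay: σ_v = 20.5×2.2 + 16.7×1.65 = 72.655 kPa.
Pore pressure: u = 9.81×(3.85 − 0.58) = 32.079 kPa.
Initial effective stress: σ'_0 = σ_v − u = 72.655 − 32.079 = 40.576 kPa.
Stress increase at mid-clay by the 2:1 spreading method:
Δσ = qB/(B+z) = 264×1.3/(1.3+3.85) = 66.641 kPa
Final effective stress: σ'_f = σ'_0 + Δσ = 40.576 + 66.641 = 107.22 kPa.
Normally consolidated clay, so the full stress increment lies on the virgin compression line:
S_c = C_c·H/(1+e₀)·log₁₀(σ'_f/σ'_0) = 0.22×3.3/(1+0.9)×log₁₀(107.22/40.576)
    = 0.38211 × 0.42201 = 0.1613 m

S_c ≈ 161 mm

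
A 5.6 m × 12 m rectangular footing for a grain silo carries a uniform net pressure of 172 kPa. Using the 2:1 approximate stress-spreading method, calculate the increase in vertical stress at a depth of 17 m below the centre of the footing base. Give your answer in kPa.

Δσ_z ≈ 17.6 kPa

By the 2:1 method the load spreads at 1 horizontal : 2 vertical, so at depth z the loaded area has grown by z in each plan dimension:
Δσ = qBL/((B+z)(L+z)) = 172×5.6×12/((5.6+17)(12+17)) = 17.636 kPa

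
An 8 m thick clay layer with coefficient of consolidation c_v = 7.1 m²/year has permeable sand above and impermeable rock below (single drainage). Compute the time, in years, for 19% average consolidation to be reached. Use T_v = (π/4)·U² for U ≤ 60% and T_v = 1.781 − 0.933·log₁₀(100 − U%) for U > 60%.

t ≈ 0.256 years

Drainage path length: H_d = H = 8 m (single drainage).
U ≤ 60%: T_v = (π/4)·U² = (π/4)×0.19² = 0.028353.
t = T_v·H_d²/c_v = 0.028353×8²/7.1 = 0.2556 years.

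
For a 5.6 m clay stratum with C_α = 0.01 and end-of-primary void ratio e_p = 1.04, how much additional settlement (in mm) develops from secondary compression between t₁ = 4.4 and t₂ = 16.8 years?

S_s ≈ 16 mm

Secondary compression: S_s = C_α·H/(1+e_p)·log₁₀(t₂/t₁)
S_s = 0.01×5.6/(1+1.04)×log₁₀(16.8/4.4)
    = 0.02745 × 0.5819 = 0.01597 m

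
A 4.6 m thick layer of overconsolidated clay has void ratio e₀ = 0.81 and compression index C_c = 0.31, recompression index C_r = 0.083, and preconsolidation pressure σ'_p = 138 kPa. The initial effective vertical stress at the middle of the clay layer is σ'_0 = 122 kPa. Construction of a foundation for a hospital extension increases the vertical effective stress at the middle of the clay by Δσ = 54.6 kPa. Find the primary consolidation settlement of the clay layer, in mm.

S_c ≈ 95.7 mm

Final effective stress: σ'_f = 122 + 54.6 = 176.6 kPa.
σ'_f = 176.6 > σ'_p = 138 kPa, so the stress path crosses the preconsolidation pressure — recompression up to σ'_p, then virgin compression beyond:
S_c = H/(1+e₀)·[C_r·log₁₀(σ'_p/σ'_0) + C_c·log₁₀(σ'_f/σ'_p)]
    = 4.6/1.81 × [0.083×log₁₀(138/122) + 0.31×log₁₀(176.6/138)]
    = 2.5414 × [0.0044421 + 0.033205] = 0.09568 m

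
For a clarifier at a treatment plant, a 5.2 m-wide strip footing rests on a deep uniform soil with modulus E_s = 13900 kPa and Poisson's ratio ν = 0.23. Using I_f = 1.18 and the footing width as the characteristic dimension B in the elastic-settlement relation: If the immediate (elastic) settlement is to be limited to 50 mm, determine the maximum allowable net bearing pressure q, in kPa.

S_e = q·B·(1−ν²)/E_s · I_f  ⇒  q = S_e·E_s / (B·(1−ν²)·I_f).
q = 0.05 × 13900 / (5.2 × 0.9471 × 1.18) = 119.6 kPa

q ≈ 120 kPa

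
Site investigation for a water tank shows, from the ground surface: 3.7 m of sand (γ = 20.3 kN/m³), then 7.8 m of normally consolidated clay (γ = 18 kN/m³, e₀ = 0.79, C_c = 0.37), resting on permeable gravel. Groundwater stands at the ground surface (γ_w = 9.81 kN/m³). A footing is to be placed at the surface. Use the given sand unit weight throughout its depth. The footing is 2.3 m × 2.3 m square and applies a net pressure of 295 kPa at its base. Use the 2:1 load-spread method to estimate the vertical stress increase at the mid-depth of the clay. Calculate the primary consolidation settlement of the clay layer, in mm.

Mid-depth of clay below the ground surface: z = 3.7 + 7.8/2 = 7.6 m.
Total vertical stress at mid-clay: σ_v = 20.3×3.7 + 18×3.9 = 145.31 kPa.
Pore pressure: u = 9.81×(7.6 − 0) = 74.556 kPa.
Initial effective stress: σ'_0 = σ_v − u = 145.31 − 74.556 = 70.754 kPa.
Stress increase at mid-clay by the 2:1 spreading method:
Δσ = qBL/((B+z)(L+z)) = 295×2.3×2.3/((2.3+7.6)(2.3+7.6)) = 15.922 kPa
Final effective stress: σ'_f = σ'_0 + Δσ = 70.754 + 15.922 = 86.676 kPa.
Normally consolidated clay, so the full stress increment lies on the virgin compression line:
S_c = C_c·H/(1+e₀)·log₁₀(σ'_f/σ'_0) = 0.37×7.8/(1+0.79)×log₁₀(86.676/70.754)
    = 1.6123 × 0.088148 = 0.1421 m

S_c ≈ 142 mm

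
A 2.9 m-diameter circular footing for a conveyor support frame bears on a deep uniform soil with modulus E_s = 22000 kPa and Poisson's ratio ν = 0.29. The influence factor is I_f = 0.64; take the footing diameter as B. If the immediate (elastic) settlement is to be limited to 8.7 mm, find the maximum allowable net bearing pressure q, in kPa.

q ≈ 113 kPa

S_e = q·B·(1−ν²)/E_s · I_f  ⇒  q = S_e·E_s / (B·(1−ν²)·I_f).
q = 0.0087 × 22000 / (2.9 × 0.9159 × 0.64) = 112.6 kPa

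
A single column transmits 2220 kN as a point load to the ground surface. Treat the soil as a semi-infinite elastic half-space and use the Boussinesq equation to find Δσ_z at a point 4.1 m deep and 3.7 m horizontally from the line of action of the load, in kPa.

Δσ_z ≈ 14.2 kPa

Boussinesq vertical stress below a point load on an elastic half-space:
Δσ_z = 3P/(2πz²) · [1 + (r/z)²]^(−5/2)
r/z = 3.7/4.1 = 0.90244; [1+(r/z)²]^(−5/2) = 0.22551.
Δσ_z = 3×2220/(2π×4.1²) × 0.22551 = 63.056 × 0.22551 = 14.22 kPa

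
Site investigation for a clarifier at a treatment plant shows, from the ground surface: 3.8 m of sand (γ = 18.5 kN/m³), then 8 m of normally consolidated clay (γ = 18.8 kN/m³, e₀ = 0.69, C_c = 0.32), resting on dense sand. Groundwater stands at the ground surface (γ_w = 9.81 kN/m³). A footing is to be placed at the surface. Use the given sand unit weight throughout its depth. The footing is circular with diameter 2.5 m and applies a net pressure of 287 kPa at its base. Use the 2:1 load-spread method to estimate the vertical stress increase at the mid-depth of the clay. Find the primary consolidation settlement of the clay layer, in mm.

S_c ≈ 144 mm

Mid-depth of clay below the ground surface: z = 3.8 + 8/2 = 7.8 m.
Total vertical stress at mid-clay: σ_v = 18.5×3.8 + 18.8×4 = 145.5 kPa.
Pore pressure: u = 9.81×(7.8 − 0) = 76.518 kPa.
Initial effective stress: σ'_0 = σ_v − u = 145.5 − 76.518 = 68.982 kPa.
Stress increase at mid-clay by the 2:1 spreading method:
Δσ ≈ qD²/(D+z)² = 287×2.5²/(2.5+7.8)² = 16.908 kPa
Final effective stress: σ'_f = σ'_0 + Δσ = 68.982 + 16.908 = 85.89 kPa.
Normally consolidated clay, so the full stress increment lies on the virgin compression line:
S_c = C_c·H/(1+e₀)·log₁₀(σ'_f/σ'_0) = 0.32×8/(1+0.69)×log₁₀(85.89/68.982)
    = 1.5148 × 0.095207 = 0.1442 m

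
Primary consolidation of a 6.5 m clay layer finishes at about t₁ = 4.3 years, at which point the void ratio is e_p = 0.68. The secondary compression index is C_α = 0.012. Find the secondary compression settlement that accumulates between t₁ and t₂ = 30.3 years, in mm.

S_s ≈ 39.4 mm

Secondary compression: S_s = C_α·H/(1+e_p)·log₁₀(t₂/t₁)
S_s = 0.012×6.5/(1+0.68)×log₁₀(30.3/4.3)
    = 0.04643 × 0.848 = 0.03937 m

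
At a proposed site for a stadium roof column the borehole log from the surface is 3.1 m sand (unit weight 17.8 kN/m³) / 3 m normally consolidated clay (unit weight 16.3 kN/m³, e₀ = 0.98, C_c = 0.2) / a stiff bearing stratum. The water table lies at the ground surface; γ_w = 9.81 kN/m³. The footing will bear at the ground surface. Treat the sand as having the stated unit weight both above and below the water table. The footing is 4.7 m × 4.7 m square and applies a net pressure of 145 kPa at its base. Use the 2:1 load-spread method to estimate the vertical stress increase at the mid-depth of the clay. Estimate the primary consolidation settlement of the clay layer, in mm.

Mid-depth of clay below the ground surface: z = 3.1 + 3/2 = 4.6 m.
Total vertical stress at mid-clay: σ_v = 17.8×3.1 + 16.3×1.5 = 79.63 kPa.
Pore pressure: u = 9.81×(4.6 − 0) = 45.126 kPa.
Initial effective stress: σ'_0 = σ_v − u = 79.63 − 45.126 = 34.504 kPa.
Stress increase at mid-clay by the 2:1 spreading method:
Δσ = qBL/((B+z)(L+z)) = 145×4.7×4.7/((4.7+4.6)(4.7+4.6)) = 37.034 kPa
Final effective stress: σ'_f = σ'_0 + Δσ = 34.504 + 37.034 = 71.538 kPa.
Normally consolidated clay, so the full stress increment lies on the virgin compression line:
S_c = C_c·H/(1+e₀)·log₁₀(σ'_f/σ'_0) = 0.2×3/(1+0.98)×log₁₀(71.538/34.504)
    = 0.30303 × 0.31667 = 0.09596 m

S_c ≈ 96 mm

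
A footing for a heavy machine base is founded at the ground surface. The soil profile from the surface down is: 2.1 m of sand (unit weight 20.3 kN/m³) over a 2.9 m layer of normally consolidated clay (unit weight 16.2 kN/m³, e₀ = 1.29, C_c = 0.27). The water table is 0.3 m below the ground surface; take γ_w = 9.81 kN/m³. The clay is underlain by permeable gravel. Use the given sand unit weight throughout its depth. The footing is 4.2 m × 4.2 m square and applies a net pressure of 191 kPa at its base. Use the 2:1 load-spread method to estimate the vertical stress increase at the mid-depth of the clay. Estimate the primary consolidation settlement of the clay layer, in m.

S_c ≈ 0.144 m

Mid-depth of clay below the ground surface: z = 2.1 + 2.9/2 = 3.55 m.
Total vertical stress at mid-clay: σ_v = 20.3×2.1 + 16.2×1.45 = 66.12 kPa.
Pore pressure: u = 9.81×(3.55 − 0.3) = 31.883 kPa.
Initial effective stress: σ'_0 = σ_v − u = 66.12 − 31.883 = 34.237 kPa.
Stress increase at mid-clay by the 2:1 spreading method:
Δσ = qBL/((B+z)(L+z)) = 191×4.2×4.2/((4.2+3.55)(4.2+3.55)) = 56.096 kPa
Final effective stress: σ'_f = σ'_0 + Δσ = 34.237 + 56.096 = 90.333 kPa.
Normally consolidated clay, so the full stress increment lies on the virgin compression line:
S_c = C_c·H/(1+e₀)·log₁₀(σ'_f/σ'_0) = 0.27×2.9/(1+1.29)×log₁₀(90.333/34.237)
    = 0.34192 × 0.42135 = 0.1441 m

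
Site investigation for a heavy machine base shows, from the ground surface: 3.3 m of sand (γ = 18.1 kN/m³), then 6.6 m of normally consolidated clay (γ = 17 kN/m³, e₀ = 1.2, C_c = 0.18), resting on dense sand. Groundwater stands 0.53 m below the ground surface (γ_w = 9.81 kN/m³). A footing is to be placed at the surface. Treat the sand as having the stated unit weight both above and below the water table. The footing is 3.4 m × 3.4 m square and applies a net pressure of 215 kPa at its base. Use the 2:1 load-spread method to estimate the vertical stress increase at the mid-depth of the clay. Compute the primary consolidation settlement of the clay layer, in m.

S_c ≈ 0.0858 m

Mid-depth of clay below the ground surface: z = 3.3 + 6.6/2 = 6.6 m.
Total vertical stress at mid-clay: σ_v = 18.1×3.3 + 17×3.3 = 115.83 kPa.
Pore pressure: u = 9.81×(6.6 − 0.53) = 59.547 kPa.
Initial effective stress: σ'_0 = σ_v − u = 115.83 − 59.547 = 56.283 kPa.
Stress increase at mid-clay by the 2:1 spreading method:
Δσ = qBL/((B+z)(L+z)) = 215×3.4×3.4/((3.4+6.6)(3.4+6.6)) = 24.854 kPa
Final effective stress: σ'_f = σ'_0 + Δσ = 56.283 + 24.854 = 81.137 kPa.
Normally consolidated clay, so the full stress increment lies on the virgin compression line:
S_c = C_c·H/(1+e₀)·log₁₀(σ'_f/σ'_0) = 0.18×6.6/(1+1.2)×log₁₀(81.137/56.283)
    = 0.54 × 0.15884 = 0.08577 m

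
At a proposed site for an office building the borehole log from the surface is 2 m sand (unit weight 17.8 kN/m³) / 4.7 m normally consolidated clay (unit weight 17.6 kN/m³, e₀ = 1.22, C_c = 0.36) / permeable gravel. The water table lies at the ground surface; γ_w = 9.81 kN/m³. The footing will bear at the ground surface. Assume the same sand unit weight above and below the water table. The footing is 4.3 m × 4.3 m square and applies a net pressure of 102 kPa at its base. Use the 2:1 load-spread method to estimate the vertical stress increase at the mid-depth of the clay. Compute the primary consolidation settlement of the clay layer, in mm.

Mid-depth of clay below the ground surface: z = 2 + 4.7/2 = 4.35 m.
Total vertical stress at mid-clay: σ_v = 17.8×2 + 17.6×2.35 = 76.96 kPa.
Pore pressure: u = 9.81×(4.35 − 0) = 42.673 kPa.
Initial effective stress: σ'_0 = σ_v − u = 76.96 − 42.673 = 34.287 kPa.
Stress increase at mid-clay by the 2:1 spreading method:
Δσ = qBL/((B+z)(L+z)) = 102×4.3×4.3/((4.3+4.35)(4.3+4.35)) = 25.206 kPa
Final effective stress: σ'_f = σ'_0 + Δσ = 34.287 + 25.206 = 59.493 kPa.
Normally consolidated clay, so the full stress increment lies on the virgin compression line:
S_c = C_c·H/(1+e₀)·log₁₀(σ'_f/σ'_0) = 0.36×4.7/(1+1.22)×log₁₀(59.493/34.287)
    = 0.76216 × 0.23934 = 0.1824 m

S_c ≈ 182 mm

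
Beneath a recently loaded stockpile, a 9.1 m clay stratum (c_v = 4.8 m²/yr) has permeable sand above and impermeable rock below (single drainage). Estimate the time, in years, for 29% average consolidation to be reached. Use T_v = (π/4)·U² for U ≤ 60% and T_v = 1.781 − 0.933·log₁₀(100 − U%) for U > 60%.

t ≈ 1.14 years

Drainage path length: H_d = H = 9.1 m (single drainage).
U ≤ 60%: T_v = (π/4)·U² = (π/4)×0.29² = 0.066052.
t = T_v·H_d²/c_v = 0.066052×9.1²/4.8 = 1.14 years.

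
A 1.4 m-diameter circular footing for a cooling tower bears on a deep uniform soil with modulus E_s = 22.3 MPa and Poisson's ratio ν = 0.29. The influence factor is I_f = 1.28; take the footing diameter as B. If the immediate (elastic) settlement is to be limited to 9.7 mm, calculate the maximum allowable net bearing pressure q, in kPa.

q ≈ 132 kPa

E_s = 22.3 MPa = 22300 kPa.
S_e = q·B·(1−ν²)/E_s · I_f  ⇒  q = S_e·E_s / (B·(1−ν²)·I_f).
q = 0.0097 × 22300 / (1.4 × 0.9159 × 1.28) = 131.8 kPa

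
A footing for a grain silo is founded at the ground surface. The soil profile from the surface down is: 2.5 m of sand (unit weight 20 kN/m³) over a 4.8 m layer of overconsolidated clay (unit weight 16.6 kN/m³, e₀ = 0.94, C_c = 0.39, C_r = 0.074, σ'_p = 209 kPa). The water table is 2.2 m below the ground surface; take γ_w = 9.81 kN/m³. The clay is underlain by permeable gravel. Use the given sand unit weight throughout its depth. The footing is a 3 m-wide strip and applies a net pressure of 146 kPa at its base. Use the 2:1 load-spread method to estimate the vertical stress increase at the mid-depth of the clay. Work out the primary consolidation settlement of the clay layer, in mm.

Mid-depth of clay below the ground surface: z = 2.5 + 4.8/2 = 4.9 m.
Total vertical stress at mid-clay: σ_v = 20×2.5 + 16.6×2.4 = 89.84 kPa.
Pore pressure: u = 9.81×(4.9 − 2.2) = 26.487 kPa.
Initial effective stress: σ'_0 = σ_v − u = 89.84 − 26.487 = 63.353 kPa.
Stress increase at mid-clay by the 2:1 spreading method:
Δσ = qB/(B+z) = 146×3/(3+4.9) = 55.443 kPa
Final effective stress: σ'_f = 63.353 + 55.443 = 118.8 kPa.
σ'_f = 118.8 ≤ σ'_p = 209 kPa, so the clay remains overconsolidated and only the recompression index applies:
S_c = C_r·H/(1+e₀)·log₁₀(σ'_f/σ'_0) = 0.074×4.8/1.94×log₁₀(118.8/63.353)
    = 0.18309 × 0.27305 = 0.04999 m

S_c ≈ 50 mm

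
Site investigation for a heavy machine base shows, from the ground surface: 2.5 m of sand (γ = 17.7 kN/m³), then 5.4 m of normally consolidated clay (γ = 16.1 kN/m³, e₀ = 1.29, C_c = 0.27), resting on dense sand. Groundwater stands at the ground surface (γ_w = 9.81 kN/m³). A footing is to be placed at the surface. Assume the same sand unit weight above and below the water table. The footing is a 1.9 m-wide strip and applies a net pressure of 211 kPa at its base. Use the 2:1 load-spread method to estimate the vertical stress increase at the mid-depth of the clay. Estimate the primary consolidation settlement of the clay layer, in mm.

S_c ≈ 258 mm

Mid-depth of clay below the ground surface: z = 2.5 + 5.4/2 = 5.2 m.
Total vertical stress at mid-clay: σ_v = 17.7×2.5 + 16.1×2.7 = 87.72 kPa.
Pore pressure: u = 9.81×(5.2 − 0) = 51.012 kPa.
Initial effective stress: σ'_0 = σ_v − u = 87.72 − 51.012 = 36.708 kPa.
Stress increase at mid-clay by the 2:1 spreading method:
Δσ = qB/(B+z) = 211×1.9/(1.9+5.2) = 56.465 kPa
Final effective stress: σ'_f = σ'_0 + Δσ = 36.708 + 56.465 = 93.173 kPa.
Normally consolidated clay, so the full stress increment lies on the virgin compression line:
S_c = C_c·H/(1+e₀)·log₁₀(σ'_f/σ'_0) = 0.27×5.4/(1+1.29)×log₁₀(93.173/36.708)
    = 0.63668 × 0.40453 = 0.2576 m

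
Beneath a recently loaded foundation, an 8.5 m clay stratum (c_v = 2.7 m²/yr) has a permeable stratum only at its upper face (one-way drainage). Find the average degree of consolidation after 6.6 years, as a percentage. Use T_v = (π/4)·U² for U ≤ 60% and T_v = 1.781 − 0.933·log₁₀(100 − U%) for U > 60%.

Drainage path length: H_d = H = 8.5 m (single drainage).
T_v = c_v·t/H_d² = 2.7×6.6/8.5² = 0.24664.
T_v = 0.24664 corresponds to the U ≤ 60% branch:
U = √(4T_v/π) = 0.5604

U ≈ 56 %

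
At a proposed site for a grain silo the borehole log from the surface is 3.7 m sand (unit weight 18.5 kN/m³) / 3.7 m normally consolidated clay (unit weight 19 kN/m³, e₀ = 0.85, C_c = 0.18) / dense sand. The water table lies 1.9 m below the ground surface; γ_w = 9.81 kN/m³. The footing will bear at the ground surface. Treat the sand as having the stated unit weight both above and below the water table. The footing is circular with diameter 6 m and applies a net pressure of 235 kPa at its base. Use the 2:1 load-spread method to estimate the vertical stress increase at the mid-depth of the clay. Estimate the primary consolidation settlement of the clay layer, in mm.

S_c ≈ 103 mm

Mid-depth of clay below the ground surface: z = 3.7 + 3.7/2 = 5.55 m.
Total vertical stress at mid-clay: σ_v = 18.5×3.7 + 19×1.85 = 103.6 kPa.
Pore pressure: u = 9.81×(5.55 − 1.9) = 35.806 kPa.
Initial effective stress: σ'_0 = σ_v − u = 103.6 − 35.806 = 67.794 kPa.
Stress increase at mid-clay by the 2:1 spreading method:
Δσ ≈ qD²/(D+z)² = 235×6²/(6+5.55)² = 63.417 kPa
Final effective stress: σ'_f = σ'_0 + Δσ = 67.794 + 63.417 = 131.21 kPa.
Normally consolidated clay, so the full stress increment lies on the virgin compression line:
S_c = C_c·H/(1+e₀)·log₁₀(σ'_f/σ'_0) = 0.18×3.7/(1+0.85)×log₁₀(131.21/67.794)
    = 0.36 × 0.28678 = 0.1032 m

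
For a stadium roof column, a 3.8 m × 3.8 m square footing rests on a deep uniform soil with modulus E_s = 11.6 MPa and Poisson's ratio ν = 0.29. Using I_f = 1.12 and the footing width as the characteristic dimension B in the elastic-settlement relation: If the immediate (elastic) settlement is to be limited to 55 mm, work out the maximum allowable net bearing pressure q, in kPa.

E_s = 11.6 MPa = 11600 kPa.
S_e = q·B·(1−ν²)/E_s · I_f  ⇒  q = S_e·E_s / (B·(1−ν²)·I_f).
q = 0.055 × 11600 / (3.8 × 0.9159 × 1.12) = 163.7 kPa

q ≈ 164 kPa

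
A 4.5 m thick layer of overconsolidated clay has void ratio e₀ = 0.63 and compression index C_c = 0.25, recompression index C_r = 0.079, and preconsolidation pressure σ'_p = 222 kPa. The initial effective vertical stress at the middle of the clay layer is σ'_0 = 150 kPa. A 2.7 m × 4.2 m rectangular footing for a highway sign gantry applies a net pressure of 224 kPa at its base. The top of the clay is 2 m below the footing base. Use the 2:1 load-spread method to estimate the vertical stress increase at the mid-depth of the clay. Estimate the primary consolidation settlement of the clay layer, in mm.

S_c ≈ 24 mm

Mid-depth of clay below the footing base: z = 2 + 4.5/2 = 4.25 m.
Stress increase at mid-clay by the 2:1 spreading method:
Δσ = qBL/((B+z)(L+z)) = 224×2.7×4.2/((2.7+4.25)(4.2+4.25)) = 43.253 kPa
Final effective stress: σ'_f = 150 + 43.253 = 193.25 kPa.
σ'_f = 193.25 ≤ σ'_p = 222 kPa, so the clay remains overconsolidated and only the recompression index applies:
S_c = C_r·H/(1+e₀)·log₁₀(σ'_f/σ'_0) = 0.079×4.5/1.63×log₁₀(193.25/150)
    = 0.2181 × 0.11003 = 0.024 m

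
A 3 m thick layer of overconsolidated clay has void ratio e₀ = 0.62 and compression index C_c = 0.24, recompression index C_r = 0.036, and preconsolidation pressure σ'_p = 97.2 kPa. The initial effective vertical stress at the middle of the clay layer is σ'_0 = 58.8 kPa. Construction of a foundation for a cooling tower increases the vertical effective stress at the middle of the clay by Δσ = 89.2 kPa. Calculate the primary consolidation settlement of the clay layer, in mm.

Final effective stress: σ'_f = 58.8 + 89.2 = 148 kPa.
σ'_f = 148 > σ'_p = 97.2 kPa, so the stress path crosses the preconsolidation pressure — recompression up to σ'_p, then virgin compression beyond:
S_c = H/(1+e₀)·[C_r·log₁₀(σ'_p/σ'_0) + C_c·log₁₀(σ'_f/σ'_p)]
    = 3/1.62 × [0.036×log₁₀(97.2/58.8) + 0.24×log₁₀(148/97.2)]
    = 1.8519 × [0.0078584 + 0.043823] = 0.09571 m

S_c ≈ 95.7 mm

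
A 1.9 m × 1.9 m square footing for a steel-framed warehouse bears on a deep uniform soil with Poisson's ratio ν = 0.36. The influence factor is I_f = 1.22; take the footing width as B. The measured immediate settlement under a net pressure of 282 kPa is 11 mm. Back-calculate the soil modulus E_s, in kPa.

E_s ≈ 51700 kPa

S_e = q·B·(1−ν²)/E_s · I_f  ⇒  E_s = q·B·(1−ν²)·I_f / S_e.
E_s = 282 × 1.9 × 0.8704 × 1.22 / 0.011 = 51720 kPa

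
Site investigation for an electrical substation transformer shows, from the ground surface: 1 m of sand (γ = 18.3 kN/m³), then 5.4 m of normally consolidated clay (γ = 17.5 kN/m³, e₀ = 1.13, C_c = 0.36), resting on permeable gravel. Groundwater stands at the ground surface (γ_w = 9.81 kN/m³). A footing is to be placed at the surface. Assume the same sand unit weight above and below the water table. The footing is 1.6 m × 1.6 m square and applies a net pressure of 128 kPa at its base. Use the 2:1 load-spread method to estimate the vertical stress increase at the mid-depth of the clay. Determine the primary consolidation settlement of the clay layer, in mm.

Mid-depth of clay below the ground surface: z = 1 + 5.4/2 = 3.7 m.
Total vertical stress at mid-clay: σ_v = 18.3×1 + 17.5×2.7 = 65.55 kPa.
Pore pressure: u = 9.81×(3.7 − 0) = 36.297 kPa.
Initial effective stress: σ'_0 = σ_v − u = 65.55 − 36.297 = 29.253 kPa.
Stress increase at mid-clay by the 2:1 spreading method:
Δσ = qBL/((B+z)(L+z)) = 128×1.6×1.6/((1.6+3.7)(1.6+3.7)) = 11.665 kPa
Final effective stress: σ'_f = σ'_0 + Δσ = 29.253 + 11.665 = 40.918 kPa.
Normally consolidated clay, so the full stress increment lies on the virgin compression line:
S_c = C_c·H/(1+e₀)·log₁₀(σ'_f/σ'_0) = 0.36×5.4/(1+1.13)×log₁₀(40.918/29.253)
    = 0.91268 × 0.14574 = 0.133 m

S_c ≈ 133 mm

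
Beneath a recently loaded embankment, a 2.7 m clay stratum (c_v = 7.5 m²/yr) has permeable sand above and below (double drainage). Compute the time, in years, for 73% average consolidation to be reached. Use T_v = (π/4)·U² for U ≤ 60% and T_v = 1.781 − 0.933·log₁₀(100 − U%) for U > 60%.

Drainage path length: H_d = H/2 = 1.35 m (double drainage).
U > 60%: T_v = 1.781 − 0.933·log₁₀(100 − 73) = 0.44554.
t = T_v·H_d²/c_v = 0.44554×1.35²/7.5 = 0.1083 years.

t ≈ 0.108 years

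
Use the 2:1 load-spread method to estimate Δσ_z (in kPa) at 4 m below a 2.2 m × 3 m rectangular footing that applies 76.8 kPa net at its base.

Δσ_z ≈ 11.7 kPa

By the 2:1 method the load spreads at 1 horizontal : 2 vertical, so at depth z the loaded area has grown by z in each plan dimension:
Δσ = qBL/((B+z)(L+z)) = 76.8×2.2×3/((2.2+4)(3+4)) = 11.679 kPa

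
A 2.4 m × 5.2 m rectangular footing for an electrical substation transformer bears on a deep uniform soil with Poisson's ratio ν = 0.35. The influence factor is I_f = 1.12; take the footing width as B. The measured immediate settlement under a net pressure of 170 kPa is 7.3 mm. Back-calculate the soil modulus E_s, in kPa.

S_e = q·B·(1−ν²)/E_s · I_f  ⇒  E_s = q·B·(1−ν²)·I_f / S_e.
E_s = 170 × 2.4 × 0.8775 × 1.12 / 0.0073 = 54930 kPa

E_s ≈ 54900 kPa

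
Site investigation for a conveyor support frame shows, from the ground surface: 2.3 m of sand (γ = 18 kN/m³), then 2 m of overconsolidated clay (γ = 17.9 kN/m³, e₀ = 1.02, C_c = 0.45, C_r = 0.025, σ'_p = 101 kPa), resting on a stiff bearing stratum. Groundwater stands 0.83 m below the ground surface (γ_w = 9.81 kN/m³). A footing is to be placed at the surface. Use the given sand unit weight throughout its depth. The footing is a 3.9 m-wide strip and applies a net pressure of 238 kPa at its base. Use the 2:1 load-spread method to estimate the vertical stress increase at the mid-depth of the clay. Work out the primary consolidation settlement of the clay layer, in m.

S_c ≈ 0.105 m

Mid-depth of clay below the ground surface: z = 2.3 + 2/2 = 3.3 m.
Total vertical stress at mid-clay: σ_v = 18×2.3 + 17.9×1 = 59.3 kPa.
Pore pressure: u = 9.81×(3.3 − 0.83) = 24.231 kPa.
Initial effective stress: σ'_0 = σ_v − u = 59.3 − 24.231 = 35.069 kPa.
Stress increase at mid-clay by the 2:1 spreading method:
Δσ = qB/(B+z) = 238×3.9/(3.9+3.3) = 128.92 kPa
Final effective stress: σ'_f = 35.069 + 128.92 = 163.99 kPa.
σ'_f = 163.99 > σ'_p = 101 kPa, so the stress path crosses the preconsolidation pressure — recompression up to σ'_p, then virgin compression beyond:
S_c = H/(1+e₀)·[C_r·log₁₀(σ'_p/σ'_0) + C_c·log₁₀(σ'_f/σ'_p)]
    = 2/2.02 × [0.025×log₁₀(101/35.069) + 0.45×log₁₀(163.99/101)]
    = 0.9901 × [0.011485 + 0.094723] = 0.1052 m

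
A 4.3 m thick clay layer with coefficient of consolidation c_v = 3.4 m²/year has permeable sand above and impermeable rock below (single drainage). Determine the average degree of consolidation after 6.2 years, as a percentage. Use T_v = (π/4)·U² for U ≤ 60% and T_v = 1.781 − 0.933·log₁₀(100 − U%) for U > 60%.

U ≈ 95.1 %

Drainage path length: H_d = H = 4.3 m (single drainage).
T_v = c_v·t/H_d² = 3.4×6.2/4.3² = 1.1401.
T_v = 1.1401 corresponds to the U > 60% branch:
U = 1 − 10^((1.781 − T_v)/0.933)/100 = 0.9514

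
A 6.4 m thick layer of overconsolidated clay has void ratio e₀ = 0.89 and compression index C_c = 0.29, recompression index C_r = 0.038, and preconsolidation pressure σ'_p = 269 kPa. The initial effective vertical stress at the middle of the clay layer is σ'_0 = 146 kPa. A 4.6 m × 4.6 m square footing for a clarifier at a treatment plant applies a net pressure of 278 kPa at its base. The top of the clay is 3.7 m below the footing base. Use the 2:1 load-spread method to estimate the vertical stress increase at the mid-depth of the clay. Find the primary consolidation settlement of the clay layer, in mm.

Mid-depth of clay below the footing base: z = 3.7 + 6.4/2 = 6.9 m.
Stress increase at mid-clay by the 2:1 spreading method:
Δσ = qBL/((B+z)(L+z)) = 278×4.6×4.6/((4.6+6.9)(4.6+6.9)) = 44.48 kPa
Final effective stress: σ'_f = 146 + 44.48 = 190.48 kPa.
σ'_f = 190.48 ≤ σ'_p = 269 kPa, so the clay remains overconsolidated and only the recompression index applies:
S_c = C_r·H/(1+e₀)·log₁₀(σ'_f/σ'_0) = 0.038×6.4/1.89×log₁₀(190.48/146)
    = 0.12868 × 0.1155 = 0.01486 m

S_c ≈ 14.9 mm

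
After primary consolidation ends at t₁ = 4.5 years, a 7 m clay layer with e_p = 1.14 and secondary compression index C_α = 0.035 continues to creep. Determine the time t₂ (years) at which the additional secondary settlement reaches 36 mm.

S_s = C_α·H/(1+e_p)·log₁₀(t₂/t₁) ⇒ log₁₀(t₂/t₁) = S_s·(1+e_p)/(C_α·H).
log₁₀(t₂/t₁) = 0.036 × (1+1.14) / (0.035×7) = 0.3144
t₂ = t₁ × 10^0.3144 = 4.5 × 2.063 = 9.282 years

t₂ ≈ 9.28 years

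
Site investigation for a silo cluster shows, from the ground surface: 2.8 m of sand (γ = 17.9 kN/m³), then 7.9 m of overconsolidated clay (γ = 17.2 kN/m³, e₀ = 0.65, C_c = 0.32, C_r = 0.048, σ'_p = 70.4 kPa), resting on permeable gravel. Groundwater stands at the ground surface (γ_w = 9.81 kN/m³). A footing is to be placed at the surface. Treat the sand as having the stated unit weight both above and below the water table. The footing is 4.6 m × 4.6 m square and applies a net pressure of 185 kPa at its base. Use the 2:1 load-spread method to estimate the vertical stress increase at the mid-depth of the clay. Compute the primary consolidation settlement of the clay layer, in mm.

S_c ≈ 134 mm

Mid-depth of clay below the ground surface: z = 2.8 + 7.9/2 = 6.75 m.
Total vertical stress at mid-clay: σ_v = 17.9×2.8 + 17.2×3.95 = 118.06 kPa.
Pore pressure: u = 9.81×(6.75 − 0) = 66.218 kPa.
Initial effective stress: σ'_0 = σ_v − u = 118.06 − 66.218 = 51.842 kPa.
Stress increase at mid-clay by the 2:1 spreading method:
Δσ = qBL/((B+z)(L+z)) = 185×4.6×4.6/((4.6+6.75)(4.6+6.75)) = 30.388 kPa
Final effective stress: σ'_f = 51.842 + 30.388 = 82.23 kPa.
σ'_f = 82.23 > σ'_p = 70.4 kPa, so the stress path crosses the preconsolidation pressure — recompression up to σ'_p, then virgin compression beyond:
S_c = H/(1+e₀)·[C_r·log₁₀(σ'_p/σ'_0) + C_c·log₁₀(σ'_f/σ'_p)]
    = 7.9/1.65 × [0.048×log₁₀(70.4/51.842) + 0.32×log₁₀(82.23/70.4)]
    = 4.7879 × [0.0063788 + 0.021586] = 0.1339 m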